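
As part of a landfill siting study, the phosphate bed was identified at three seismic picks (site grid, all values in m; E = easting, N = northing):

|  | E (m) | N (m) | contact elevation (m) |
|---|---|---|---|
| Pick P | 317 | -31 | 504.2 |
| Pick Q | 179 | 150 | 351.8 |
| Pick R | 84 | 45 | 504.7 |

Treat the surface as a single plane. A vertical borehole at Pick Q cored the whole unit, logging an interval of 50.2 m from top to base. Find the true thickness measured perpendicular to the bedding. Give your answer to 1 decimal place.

32.4 m

Two edge vectors: Pick P→Pick Q = (-138, 181, -152.4), Pick P→Pick R = (-233, 76, 0.5).
Normal n = (Pick P→Pick Q) × (Pick P→Pick R) = (11672.9, 35578.2, 31685).
So ∂z/∂E = −n_x/n_z = −0.36840 and ∂z/∂N = −n_y/n_z = −1.12287.
|∇z| = √(a²+b²) = 1.18176, so dip δ = arctan(1.18176) = 49.76°.
True thickness = vertical thickness × cos δ = 50.2 × cos 49.76° = 32.4 m.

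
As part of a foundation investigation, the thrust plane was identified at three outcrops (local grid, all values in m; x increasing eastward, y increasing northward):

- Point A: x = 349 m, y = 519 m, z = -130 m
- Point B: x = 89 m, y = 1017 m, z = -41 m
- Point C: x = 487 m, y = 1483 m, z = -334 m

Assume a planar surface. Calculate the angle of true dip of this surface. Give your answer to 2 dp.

Let the plane be z = a·x + b·y + c.
Point B−Point A: −260a + 498b = 89;  Point C−Point A: 138a + 964b = −204.
Solving gives a = −0.58675, b = −0.12762.
Gradient magnitude |∇z| = √(a² + b²) = √(0.34428 + 0.01629) = 0.60047.
True dip = arctan(0.60047) = 30.98°, dipping toward ENE (azimuth ≈ 078°).

30.98°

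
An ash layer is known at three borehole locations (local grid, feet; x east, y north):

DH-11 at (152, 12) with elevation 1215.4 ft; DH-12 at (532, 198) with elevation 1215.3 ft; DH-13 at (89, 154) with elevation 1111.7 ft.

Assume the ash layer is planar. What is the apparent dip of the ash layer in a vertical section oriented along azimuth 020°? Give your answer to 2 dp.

24.87°

Let the plane be z = a·x + b·y + c.
DH-12−DH-11: 380a + 186b = −0.1;  DH-13−DH-11: −63a + 142b = −103.7.
Solving gives a = 0.29346, b = −0.60008.
Unit vector along 020° is (sin 20°, cos 20°) = (0.3420, 0.9397).
Slope in that direction = a·(0.3420) + b·(0.9397) = −0.46352.
Apparent dip = arctan|0.46352| = 24.87° (true dip is 33.7°, so apparent ≤ true as expected).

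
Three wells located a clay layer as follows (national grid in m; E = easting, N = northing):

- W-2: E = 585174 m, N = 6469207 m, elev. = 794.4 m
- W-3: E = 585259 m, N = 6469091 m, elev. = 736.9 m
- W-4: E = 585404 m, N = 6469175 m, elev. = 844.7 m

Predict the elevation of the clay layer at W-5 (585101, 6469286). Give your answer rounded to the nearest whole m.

Two edge vectors: W-2→W-3 = (85, -116, -57.5), W-2→W-4 = (230, -32, 50.3).
Normal n = (W-2→W-3) × (W-2→W-4) = (-7674.8, -17500.5, 23960).
So ∂z/∂E = −n_x/n_z = 0.32031720 and ∂z/∂N = −n_y/n_z = 0.73040484.
Intercept c from W-2: 794.4 − 187441.29 − 4725140.11 = −4911787.01.
At (585101, 6469286): z = 187417.9 + 4725197.8 − 4911787.01 = 828.7 m.

829 m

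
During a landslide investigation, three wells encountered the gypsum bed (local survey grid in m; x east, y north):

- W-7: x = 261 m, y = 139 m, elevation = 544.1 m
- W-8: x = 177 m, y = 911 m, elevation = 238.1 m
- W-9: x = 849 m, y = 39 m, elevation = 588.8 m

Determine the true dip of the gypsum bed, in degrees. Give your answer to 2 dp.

Two edge vectors: W-7→W-8 = (-84, 772, -306), W-7→W-9 = (588, -100, 44.7).
Normal n = (W-7→W-8) × (W-7→W-9) = (3908.4, -176173.2, -445536).
So ∂z/∂x = −n_x/n_z = 0.00877 and ∂z/∂y = −n_y/n_z = −0.39542.
Gradient magnitude |∇z| = √(a² + b²) = √(0.00008 + 0.15636) = 0.39552.
True dip = arctan(0.39552) = 21.58°, dipping toward N (azimuth ≈ 359°).

21.58°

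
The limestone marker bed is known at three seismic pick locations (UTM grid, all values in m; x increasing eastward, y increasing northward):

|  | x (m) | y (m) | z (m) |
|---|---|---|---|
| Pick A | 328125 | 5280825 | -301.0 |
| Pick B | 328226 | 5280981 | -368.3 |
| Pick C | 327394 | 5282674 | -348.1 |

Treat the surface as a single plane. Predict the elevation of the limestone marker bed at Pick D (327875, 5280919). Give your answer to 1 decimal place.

Let the plane be z = a·x + b·y + c.
Pick B−Pick A: 101a + 156b = −67.3;  Pick C−Pick A: −731a + 1849b = −47.1.
Solving gives a = −0.389281713, b = −0.179375301.
Then c = -301 − a·328125 − b·5280825 = 1074681.64.
At (327875, 5280919): z = −127635.7 − 947266.4 + 1074681.64 = -220.5 m.

-220.5 m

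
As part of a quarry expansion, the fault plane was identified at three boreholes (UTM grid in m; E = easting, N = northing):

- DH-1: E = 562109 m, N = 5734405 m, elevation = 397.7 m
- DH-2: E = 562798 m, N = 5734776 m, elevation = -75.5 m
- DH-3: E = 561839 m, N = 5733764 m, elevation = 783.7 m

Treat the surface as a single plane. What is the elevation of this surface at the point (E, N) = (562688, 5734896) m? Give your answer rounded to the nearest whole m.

-72 m

Let the plane be z = a·E + b·N + c.
DH-2−DH-1: 689a + 371b = −473.2;  DH-3−DH-1: −270a − 641b = 386.
Solving gives a = −0.46888740, b = −0.40468081.
Then c = 397.7 − a·562109 − b·5734405 = 2584567.22.
At (562688, 5734896): z = −263837.3 − 2320802.4 + 2584567.22 = -72.5 m.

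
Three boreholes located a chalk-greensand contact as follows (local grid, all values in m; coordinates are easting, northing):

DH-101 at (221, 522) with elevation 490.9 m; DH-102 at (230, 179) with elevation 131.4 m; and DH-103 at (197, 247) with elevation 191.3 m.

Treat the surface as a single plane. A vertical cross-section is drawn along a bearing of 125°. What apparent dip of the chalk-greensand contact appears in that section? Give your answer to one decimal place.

Let the plane be z = a·easting + b·northing + c.
DH-102−DH-101: 9a − 343b = −359.5;  DH-103−DH-101: −24a − 275b = −299.6.
Solving gives a = 0.36428, b = 1.05766.
Unit vector along 125° is (sin 125°, cos 125°) = (0.8192, -0.5736).
Slope in that direction = a·(0.8192) + b·(-0.5736) = −0.30825.
Apparent dip = arctan|0.30825| = 17.1° (true dip is 48.2°, so apparent ≤ true as expected).

17.1°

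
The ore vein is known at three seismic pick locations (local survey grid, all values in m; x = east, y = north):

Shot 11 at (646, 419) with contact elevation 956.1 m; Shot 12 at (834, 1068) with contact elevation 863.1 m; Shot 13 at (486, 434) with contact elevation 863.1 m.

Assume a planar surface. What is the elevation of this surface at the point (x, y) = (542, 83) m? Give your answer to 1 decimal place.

1000.6 m

Two edge vectors: Shot 11→Shot 12 = (188, 649, -93), Shot 11→Shot 13 = (-160, 15, -93).
Normal n = (Shot 11→Shot 12) × (Shot 11→Shot 13) = (-58962, 32364, 106660).
So ∂z/∂x = −n_x/n_z = 0.552803 and ∂z/∂y = −n_y/n_z = −0.303431.
Intercept c from Shot 11: 956.1 − 357.11 + 127.14 = 726.13.
At (542, 83): z = 299.6 − 25.2 + 726.13 = 1000.6 m.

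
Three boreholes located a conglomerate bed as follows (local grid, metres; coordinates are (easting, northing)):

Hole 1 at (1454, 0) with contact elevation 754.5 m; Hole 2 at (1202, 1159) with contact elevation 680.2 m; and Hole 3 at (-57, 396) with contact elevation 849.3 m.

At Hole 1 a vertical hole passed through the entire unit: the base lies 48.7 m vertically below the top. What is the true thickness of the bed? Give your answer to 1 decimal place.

48.4 m

Let the plane be z = a·E + b·N + c.
Hole 2−Hole 1: −252a + 1159b = −74.3;  Hole 3−Hole 1: −1511a + 396b = 94.8.
Solving gives a = −0.08435, b = −0.08245.
|∇z| = √(a²+b²) = 0.11795, so dip δ = arctan(0.11795) = 6.73°.
True thickness = vertical thickness × cos δ = 48.7 × cos 6.73° = 48.4 m.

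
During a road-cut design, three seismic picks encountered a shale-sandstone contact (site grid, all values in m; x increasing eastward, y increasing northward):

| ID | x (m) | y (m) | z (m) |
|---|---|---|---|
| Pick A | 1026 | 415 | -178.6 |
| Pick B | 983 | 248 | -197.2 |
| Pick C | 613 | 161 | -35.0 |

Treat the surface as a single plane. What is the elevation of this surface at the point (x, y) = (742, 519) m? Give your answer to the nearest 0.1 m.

-13.3 m

Two edge vectors: Pick A→Pick B = (-43, -167, -18.6), Pick A→Pick C = (-413, -254, 143.6).
Normal n = (Pick A→Pick B) × (Pick A→Pick C) = (-28705.6, 13856.6, -58049).
So ∂z/∂x = −n_x/n_z = −0.494506 and ∂z/∂y = −n_y/n_z = 0.238705.
Intercept c from Pick A: -178.6 + 507.36 − 99.06 = 229.70.
At (742, 519): z = −366.9 + 123.9 + 229.70 = -13.3 m.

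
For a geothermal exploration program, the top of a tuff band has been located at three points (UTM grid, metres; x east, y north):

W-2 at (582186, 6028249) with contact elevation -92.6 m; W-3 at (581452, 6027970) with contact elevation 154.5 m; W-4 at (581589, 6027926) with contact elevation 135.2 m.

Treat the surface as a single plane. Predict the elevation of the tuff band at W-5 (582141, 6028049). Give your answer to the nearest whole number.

Two edge vectors: W-2→W-3 = (-734, -279, 247.1), W-2→W-4 = (-597, -323, 227.8).
Normal n = (W-2→W-3) × (W-2→W-4) = (16257.1, 19686.5, 70519).
So ∂z/∂x = −n_x/n_z = −0.23053503 and ∂z/∂y = −n_y/n_z = −0.27916590.
Intercept c from W-2: -92.6 + 134214.27 + 1682881.55 = 1817003.22.
At (582141, 6028049): z = −134203.9 − 1682825.7 + 1817003.22 = -26.4 m.

-26 m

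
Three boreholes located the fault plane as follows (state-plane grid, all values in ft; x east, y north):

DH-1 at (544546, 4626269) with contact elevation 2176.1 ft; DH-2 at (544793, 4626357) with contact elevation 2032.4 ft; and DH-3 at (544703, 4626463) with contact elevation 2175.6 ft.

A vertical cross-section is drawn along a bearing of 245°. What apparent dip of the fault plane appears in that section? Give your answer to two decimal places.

Two edge vectors: DH-1→DH-2 = (247, 88, -143.7), DH-1→DH-3 = (157, 194, -0.5).
Normal n = (DH-1→DH-2) × (DH-1→DH-3) = (27833.8, -22437.4, 34102).
So ∂z/∂x = −n_x/n_z = −0.81619 and ∂z/∂y = −n_y/n_z = 0.65795.
Unit vector along 245° is (sin 245°, cos 245°) = (-0.9063, -0.4226).
Slope in that direction = a·(-0.9063) + b·(-0.4226) = 0.46166.
Apparent dip = arctan|0.46166| = 24.78° (true dip is 46.4°, so apparent ≤ true as expected).

24.78°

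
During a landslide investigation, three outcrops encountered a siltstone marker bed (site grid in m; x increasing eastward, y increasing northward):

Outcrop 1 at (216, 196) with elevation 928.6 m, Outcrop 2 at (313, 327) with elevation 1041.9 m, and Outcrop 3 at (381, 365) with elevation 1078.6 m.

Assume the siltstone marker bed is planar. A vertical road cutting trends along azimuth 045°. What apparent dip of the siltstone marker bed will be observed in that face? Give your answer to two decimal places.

32.18°

Two edge vectors: Outcrop 1→Outcrop 2 = (97, 131, 113.3), Outcrop 1→Outcrop 3 = (165, 169, 150).
Normal n = (Outcrop 1→Outcrop 2) × (Outcrop 1→Outcrop 3) = (502.3, 4144.5, -5222).
So ∂z/∂x = −n_x/n_z = 0.09619 and ∂z/∂y = −n_y/n_z = 0.79366.
Unit vector along 045° is (sin 45°, cos 45°) = (0.7071, 0.7071).
Slope in that direction = a·(0.7071) + b·(0.7071) = 0.62922.
Apparent dip = arctan|0.62922| = 32.18° (true dip is 38.6°, so apparent ≤ true as expected).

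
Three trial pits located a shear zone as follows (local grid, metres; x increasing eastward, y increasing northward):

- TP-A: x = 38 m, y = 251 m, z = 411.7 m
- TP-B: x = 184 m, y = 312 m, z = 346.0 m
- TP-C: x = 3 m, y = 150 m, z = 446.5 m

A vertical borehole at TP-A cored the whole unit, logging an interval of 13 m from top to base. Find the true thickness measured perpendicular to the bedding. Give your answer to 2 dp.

11.98 m

Two edge vectors: TP-A→TP-B = (146, 61, -65.7), TP-A→TP-C = (-35, -101, 34.8).
Normal n = (TP-A→TP-B) × (TP-A→TP-C) = (-4512.9, -2781.3, -12611).
So ∂z/∂x = −n_x/n_z = −0.35785 and ∂z/∂y = −n_y/n_z = −0.22055.
|∇z| = √(a²+b²) = 0.42036, so dip δ = arctan(0.42036) = 22.80°.
True thickness = vertical thickness × cos δ = 13 × cos 22.80° = 11.98 m.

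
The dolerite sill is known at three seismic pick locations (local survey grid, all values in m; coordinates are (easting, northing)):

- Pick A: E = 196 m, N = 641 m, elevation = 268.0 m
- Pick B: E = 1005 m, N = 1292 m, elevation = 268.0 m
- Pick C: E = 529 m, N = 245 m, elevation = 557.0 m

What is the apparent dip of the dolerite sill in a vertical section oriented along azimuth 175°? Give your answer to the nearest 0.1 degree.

Let the plane be z = a·E + b·N + c.
Pick B−Pick A: 809a + 651b = 0;  Pick C−Pick A: 333a − 396b = 289.
Solving gives a = 0.35026, b = −0.43526.
Unit vector along 175° is (sin 175°, cos 175°) = (0.0872, -0.9962).
Slope in that direction = a·(0.0872) + b·(-0.9962) = 0.46413.
Apparent dip = arctan|0.46413| = 24.9° (true dip is 29.2°, so apparent ≤ true as expected).

24.9°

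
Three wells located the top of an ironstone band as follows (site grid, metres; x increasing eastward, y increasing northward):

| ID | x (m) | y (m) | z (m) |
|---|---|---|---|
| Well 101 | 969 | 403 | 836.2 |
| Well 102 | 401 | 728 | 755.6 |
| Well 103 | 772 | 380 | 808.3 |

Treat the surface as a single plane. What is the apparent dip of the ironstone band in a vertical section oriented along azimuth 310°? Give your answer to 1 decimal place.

6.2°

Two edge vectors: Well 101→Well 102 = (-568, 325, -80.6), Well 101→Well 103 = (-197, -23, -27.9).
Normal n = (Well 101→Well 102) × (Well 101→Well 103) = (-10921.3, 31, 77089).
So ∂z/∂x = −n_x/n_z = 0.14167 and ∂z/∂y = −n_y/n_z = −0.00040.
Unit vector along 310° is (sin 310°, cos 310°) = (-0.7660, 0.6428).
Slope in that direction = a·(-0.7660) + b·(0.6428) = −0.10879.
Apparent dip = arctan|0.10879| = 6.2° (true dip is 8.1°, so apparent ≤ true as expected).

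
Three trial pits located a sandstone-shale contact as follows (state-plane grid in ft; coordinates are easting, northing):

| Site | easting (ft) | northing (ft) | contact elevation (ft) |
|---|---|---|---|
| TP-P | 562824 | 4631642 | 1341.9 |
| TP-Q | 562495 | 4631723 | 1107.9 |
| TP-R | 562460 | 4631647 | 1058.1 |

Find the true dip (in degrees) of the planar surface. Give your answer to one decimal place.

Two edge vectors: TP-P→TP-Q = (-329, 81, -234), TP-P→TP-R = (-364, 5, -283.8).
Normal n = (TP-P→TP-Q) × (TP-P→TP-R) = (-21817.8, -8194.2, 27839).
So ∂z/∂easting = −n_x/n_z = 0.78371 and ∂z/∂northing = −n_y/n_z = 0.29434.
Gradient magnitude |∇z| = √(a² + b²) = √(0.61421 + 0.08664) = 0.83716.
True dip = arctan(0.83716) = 39.9°, dipping toward WSW (azimuth ≈ 249°).

39.9°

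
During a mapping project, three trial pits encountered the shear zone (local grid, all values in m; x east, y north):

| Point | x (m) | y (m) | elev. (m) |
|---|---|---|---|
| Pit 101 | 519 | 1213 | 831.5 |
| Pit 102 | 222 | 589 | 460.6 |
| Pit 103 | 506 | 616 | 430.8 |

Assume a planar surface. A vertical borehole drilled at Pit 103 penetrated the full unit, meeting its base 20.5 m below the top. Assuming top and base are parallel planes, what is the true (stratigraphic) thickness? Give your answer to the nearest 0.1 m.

Let the plane be z = a·x + b·y + c.
Pit 102−Pit 101: −297a − 624b = −370.9;  Pit 103−Pit 101: −13a − 597b = −400.7.
Solving gives a = −0.16909, b = 0.67487.
|∇z| = √(a²+b²) = 0.69573, so dip δ = arctan(0.69573) = 34.83°.
True thickness = vertical thickness × cos δ = 20.5 × cos 34.83° = 16.8 m.

16.8 m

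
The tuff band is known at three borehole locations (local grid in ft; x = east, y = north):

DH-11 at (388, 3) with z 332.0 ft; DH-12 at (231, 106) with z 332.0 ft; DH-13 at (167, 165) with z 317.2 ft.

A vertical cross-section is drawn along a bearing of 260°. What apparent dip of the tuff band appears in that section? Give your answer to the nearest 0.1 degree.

Two edge vectors: DH-11→DH-12 = (-157, 103, 0), DH-11→DH-13 = (-221, 162, -14.8).
Normal n = (DH-11→DH-12) × (DH-11→DH-13) = (-1524.4, -2323.6, -2671).
So ∂z/∂x = −n_x/n_z = −0.57072 and ∂z/∂y = −n_y/n_z = −0.86994.
Unit vector along 260° is (sin 260°, cos 260°) = (-0.9848, -0.1736).
Slope in that direction = a·(-0.9848) + b·(-0.1736) = 0.71311.
Apparent dip = arctan|0.71311| = 35.5° (true dip is 46.1°, so apparent ≤ true as expected).

35.5°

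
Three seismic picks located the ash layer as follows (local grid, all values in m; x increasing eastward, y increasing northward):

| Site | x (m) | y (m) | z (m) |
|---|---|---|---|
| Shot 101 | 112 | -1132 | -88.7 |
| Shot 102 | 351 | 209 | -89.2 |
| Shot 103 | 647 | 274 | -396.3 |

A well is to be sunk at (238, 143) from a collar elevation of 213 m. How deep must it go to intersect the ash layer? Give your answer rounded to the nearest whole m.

Two edge vectors: Shot 101→Shot 102 = (239, 1341, -0.5), Shot 101→Shot 103 = (535, 1406, -307.6).
Normal n = (Shot 101→Shot 102) × (Shot 101→Shot 103) = (-411788.6, 73248.9, -381401).
So ∂z/∂x = −n_x/n_z = −1.07967 and ∂z/∂y = −n_y/n_z = 0.19205.
Intercept c from Shot 101: -88.7 + 120.92 + 217.40 = 249.63.
At (238, 143): z_contact = −257.0 + 27.5 + 249.63 = 20.1 m.
Depth below ground = 213 − 20.1 = 193 m.

193 m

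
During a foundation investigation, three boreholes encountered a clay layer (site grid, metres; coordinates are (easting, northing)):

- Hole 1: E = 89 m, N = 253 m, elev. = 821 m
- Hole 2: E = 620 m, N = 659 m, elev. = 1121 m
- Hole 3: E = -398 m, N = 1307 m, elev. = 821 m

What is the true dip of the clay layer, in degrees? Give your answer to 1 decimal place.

24.7°

Two edge vectors: Hole 1→Hole 2 = (531, 406, 300), Hole 1→Hole 3 = (-487, 1054, 0).
Normal n = (Hole 1→Hole 2) × (Hole 1→Hole 3) = (-316200, -146100, 757396).
So ∂z/∂E = −n_x/n_z = 0.41748 and ∂z/∂N = −n_y/n_z = 0.19290.
Gradient magnitude |∇z| = √(a² + b²) = √(0.17429 + 0.03721) = 0.45989.
True dip = arctan(0.45989) = 24.7°, dipping toward WSW (azimuth ≈ 245°).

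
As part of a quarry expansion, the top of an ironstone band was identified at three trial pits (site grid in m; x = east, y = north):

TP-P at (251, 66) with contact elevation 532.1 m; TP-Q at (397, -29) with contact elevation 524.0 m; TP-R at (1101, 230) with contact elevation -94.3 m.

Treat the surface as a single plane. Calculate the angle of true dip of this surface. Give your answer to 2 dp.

Two edge vectors: TP-P→TP-Q = (146, -95, -8.1), TP-P→TP-R = (850, 164, -626.4).
Normal n = (TP-P→TP-Q) × (TP-P→TP-R) = (60836.4, 84569.4, 104694).
So ∂z/∂x = −n_x/n_z = −0.58109 and ∂z/∂y = −n_y/n_z = −0.80778.
Gradient magnitude |∇z| = √(a² + b²) = √(0.33766 + 0.65250) = 0.99507.
True dip = arctan(0.99507) = 44.86°, dipping toward NE (azimuth ≈ 036°).

44.86°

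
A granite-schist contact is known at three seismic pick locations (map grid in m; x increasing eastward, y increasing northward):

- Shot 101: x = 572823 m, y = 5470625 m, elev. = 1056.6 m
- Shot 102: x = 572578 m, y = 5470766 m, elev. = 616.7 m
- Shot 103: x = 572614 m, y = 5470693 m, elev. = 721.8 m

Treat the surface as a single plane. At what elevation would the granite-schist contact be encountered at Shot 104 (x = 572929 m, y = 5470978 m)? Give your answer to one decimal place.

Let the plane be z = a·x + b·y + c.
Shot 102−Shot 101: −245a + 141b = −439.9;  Shot 103−Shot 101: −209a + 68b = −334.8.
Solving gives a = 1.350113202, b = −0.773916777.
Then c = 1056.6 − a·572823 − b·5470625 = 3461489.18.
At (572929, 5470978): z = 773519.0 − 4234081.7 + 3461489.18 = 926.5 m.

926.5 m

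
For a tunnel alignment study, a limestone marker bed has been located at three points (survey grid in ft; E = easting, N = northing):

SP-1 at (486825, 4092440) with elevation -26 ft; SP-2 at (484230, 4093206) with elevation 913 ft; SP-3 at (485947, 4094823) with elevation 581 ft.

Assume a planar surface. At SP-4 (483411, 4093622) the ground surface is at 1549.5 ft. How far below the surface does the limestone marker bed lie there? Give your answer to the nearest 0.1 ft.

Let the plane be z = a·E + b·N + c.
SP-2−SP-1: −2595a + 766b = 939;  SP-3−SP-1: −878a + 2383b = 607.
Solving gives a = −0.321641554, b = 0.136214316.
Then c = -26 − a·486825 − b·4092440 = −400891.77.
At (483411, 4093622): z_contact = −155485.07 + 557609.92 − 400891.77 = 1233.09 ft.
Depth below ground = 1549.5 − 1233.09 = 316.4 ft.

316.4 ft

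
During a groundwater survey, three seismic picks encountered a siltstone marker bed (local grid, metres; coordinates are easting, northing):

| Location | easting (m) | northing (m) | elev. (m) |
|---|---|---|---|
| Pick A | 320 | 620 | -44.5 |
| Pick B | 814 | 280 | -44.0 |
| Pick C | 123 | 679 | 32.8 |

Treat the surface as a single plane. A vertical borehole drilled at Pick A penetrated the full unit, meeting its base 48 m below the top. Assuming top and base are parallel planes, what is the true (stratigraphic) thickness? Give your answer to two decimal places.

Let the plane be z = a·easting + b·northing + c.
Pick B−Pick A: 494a − 340b = 0.5;  Pick C−Pick A: −197a + 59b = 77.3.
Solving gives a = −0.69545, b = −1.01191.
|∇z| = √(a²+b²) = 1.22785, so dip δ = arctan(1.22785) = 50.84°.
True thickness = vertical thickness × cos δ = 48 × cos 50.84° = 30.31 m.

30.31 m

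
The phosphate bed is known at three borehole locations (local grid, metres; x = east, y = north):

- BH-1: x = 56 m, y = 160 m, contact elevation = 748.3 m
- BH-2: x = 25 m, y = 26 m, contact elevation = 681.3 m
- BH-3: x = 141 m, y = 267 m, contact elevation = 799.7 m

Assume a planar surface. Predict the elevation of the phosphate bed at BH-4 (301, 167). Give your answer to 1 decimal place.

Two edge vectors: BH-1→BH-2 = (-31, -134, -67), BH-1→BH-3 = (85, 107, 51.4).
Normal n = (BH-1→BH-2) × (BH-1→BH-3) = (281.4, -4101.6, 8073).
So ∂z/∂x = −n_x/n_z = −0.03486 and ∂z/∂y = −n_y/n_z = 0.50806.
Intercept c from BH-1: 748.3 + 1.95 − 81.29 = 668.96.
At (301, 167): z = −10.5 + 84.8 + 668.96 = 743.3 m.

743.3 m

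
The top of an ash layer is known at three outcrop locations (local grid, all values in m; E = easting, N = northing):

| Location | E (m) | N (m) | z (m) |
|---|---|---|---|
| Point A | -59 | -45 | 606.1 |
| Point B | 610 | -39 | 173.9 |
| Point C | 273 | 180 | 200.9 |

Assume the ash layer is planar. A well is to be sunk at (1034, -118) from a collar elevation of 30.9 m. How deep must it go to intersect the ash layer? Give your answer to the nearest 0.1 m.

59.8 m

Let the plane be z = a·E + b·N + c.
Point B−Point A: 669a + 6b = −432.2;  Point C−Point A: 332a + 225b = −405.2.
Solving gives a = −0.638335, b = −0.858990.
Then c = 606.1 − a·-59 − b·-45 = 529.78.
At (1034, -118): z_contact = −660.04 + 101.36 + 529.78 = -28.89 m.
Depth below ground = 30.9 − (-28.89) = 59.8 m.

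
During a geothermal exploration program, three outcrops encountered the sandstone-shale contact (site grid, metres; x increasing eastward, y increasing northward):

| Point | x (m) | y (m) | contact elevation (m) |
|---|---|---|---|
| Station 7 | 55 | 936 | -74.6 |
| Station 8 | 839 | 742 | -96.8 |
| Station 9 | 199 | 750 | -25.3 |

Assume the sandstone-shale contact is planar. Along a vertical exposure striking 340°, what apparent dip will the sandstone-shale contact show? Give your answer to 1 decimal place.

Two edge vectors: Station 7→Station 8 = (784, -194, -22.2), Station 7→Station 9 = (144, -186, 49.3).
Normal n = (Station 7→Station 8) × (Station 7→Station 9) = (-13693.4, -41848, -117888).
So ∂z/∂x = −n_x/n_z = −0.11616 and ∂z/∂y = −n_y/n_z = −0.35498.
Unit vector along 340° is (sin 340°, cos 340°) = (-0.3420, 0.9397).
Slope in that direction = a·(-0.3420) + b·(0.9397) = −0.29385.
Apparent dip = arctan|0.29385| = 16.4° (true dip is 20.5°, so apparent ≤ true as expected).

16.4°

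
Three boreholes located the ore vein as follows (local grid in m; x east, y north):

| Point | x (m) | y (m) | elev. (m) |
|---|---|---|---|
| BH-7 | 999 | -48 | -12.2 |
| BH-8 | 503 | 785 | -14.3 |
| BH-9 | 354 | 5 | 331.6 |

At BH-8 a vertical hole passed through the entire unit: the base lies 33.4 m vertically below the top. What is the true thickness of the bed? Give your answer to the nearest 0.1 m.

Let the plane be z = a·x + b·y + c.
BH-8−BH-7: −496a + 833b = −2.1;  BH-9−BH-7: −645a + 53b = 343.8.
Solving gives a = −0.56066, b = −0.33636.
|∇z| = √(a²+b²) = 0.65382, so dip δ = arctan(0.65382) = 33.18°.
True thickness = vertical thickness × cos δ = 33.4 × cos 33.18° = 28.0 m.

28.0 m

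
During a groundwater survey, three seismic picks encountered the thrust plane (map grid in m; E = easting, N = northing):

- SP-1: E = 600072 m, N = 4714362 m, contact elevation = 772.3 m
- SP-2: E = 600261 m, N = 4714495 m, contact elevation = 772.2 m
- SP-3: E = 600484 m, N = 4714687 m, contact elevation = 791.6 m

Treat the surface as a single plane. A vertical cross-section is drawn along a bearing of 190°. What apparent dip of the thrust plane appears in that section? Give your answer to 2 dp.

Two edge vectors: SP-1→SP-2 = (189, 133, -0.1), SP-1→SP-3 = (412, 325, 19.3).
Normal n = (SP-1→SP-2) × (SP-1→SP-3) = (2599.4, -3688.9, 6629).
So ∂z/∂E = −n_x/n_z = −0.39213 and ∂z/∂N = −n_y/n_z = 0.55648.
Unit vector along 190° is (sin 190°, cos 190°) = (-0.1736, -0.9848).
Slope in that direction = a·(-0.1736) + b·(-0.9848) = −0.47993.
Apparent dip = arctan|0.47993| = 25.64° (true dip is 34.2°, so apparent ≤ true as expected).

25.64°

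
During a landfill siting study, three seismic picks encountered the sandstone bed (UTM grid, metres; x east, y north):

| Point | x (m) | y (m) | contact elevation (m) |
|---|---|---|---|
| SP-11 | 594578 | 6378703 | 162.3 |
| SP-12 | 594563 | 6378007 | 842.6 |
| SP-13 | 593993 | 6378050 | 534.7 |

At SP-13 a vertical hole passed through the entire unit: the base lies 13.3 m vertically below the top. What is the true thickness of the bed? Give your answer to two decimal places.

Two edge vectors: SP-11→SP-12 = (-15, -696, 680.3), SP-11→SP-13 = (-585, -653, 372.4).
Normal n = (SP-11→SP-12) × (SP-11→SP-13) = (185045.5, -392389.5, -397365).
So ∂z/∂x = −n_x/n_z = 0.46568 and ∂z/∂y = −n_y/n_z = −0.98748.
|∇z| = √(a²+b²) = 1.09178, so dip δ = arctan(1.09178) = 47.51°.
True thickness = vertical thickness × cos δ = 13.3 × cos 47.51° = 8.98 m.

8.98 m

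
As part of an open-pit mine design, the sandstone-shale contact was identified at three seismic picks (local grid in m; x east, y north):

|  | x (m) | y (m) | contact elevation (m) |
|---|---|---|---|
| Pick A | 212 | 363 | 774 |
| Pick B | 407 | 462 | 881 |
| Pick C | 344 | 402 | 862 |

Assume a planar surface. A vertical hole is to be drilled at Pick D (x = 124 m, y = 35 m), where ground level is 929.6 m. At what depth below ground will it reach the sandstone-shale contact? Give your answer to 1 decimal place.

46.4 m

Let the plane be z = a·x + b·y + c.
Pick B−Pick A: 195a + 99b = 107;  Pick C−Pick A: 132a + 39b = 88.
Solving gives a = 0.83086, b = −0.55574.
Then c = 774 − a·212 − b·363 = 799.59.
At (124, 35): z_contact = 103.03 − 19.45 + 799.59 = 883.17 m.
Depth below ground = 929.6 − 883.17 = 46.4 m.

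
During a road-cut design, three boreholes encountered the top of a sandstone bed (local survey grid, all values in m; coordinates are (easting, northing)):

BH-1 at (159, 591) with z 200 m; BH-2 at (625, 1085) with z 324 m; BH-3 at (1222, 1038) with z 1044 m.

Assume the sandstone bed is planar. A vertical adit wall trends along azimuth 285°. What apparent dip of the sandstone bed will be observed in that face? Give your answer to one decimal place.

52.8°

Two edge vectors: BH-1→BH-2 = (466, 494, 124), BH-1→BH-3 = (1063, 447, 844).
Normal n = (BH-1→BH-2) × (BH-1→BH-3) = (361508, -261492, -316820).
So ∂z/∂E = −n_x/n_z = 1.14105 and ∂z/∂N = −n_y/n_z = −0.82536.
Unit vector along 285° is (sin 285°, cos 285°) = (-0.9659, 0.2588).
Slope in that direction = a·(-0.9659) + b·(0.2588) = −1.31579.
Apparent dip = arctan|1.31579| = 52.8° (true dip is 54.6°, so apparent ≤ true as expected).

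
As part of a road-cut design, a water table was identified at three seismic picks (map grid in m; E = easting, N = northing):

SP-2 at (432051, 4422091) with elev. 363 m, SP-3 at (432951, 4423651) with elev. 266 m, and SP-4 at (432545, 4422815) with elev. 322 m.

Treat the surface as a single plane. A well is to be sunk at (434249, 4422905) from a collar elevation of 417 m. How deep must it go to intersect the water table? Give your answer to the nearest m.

14 m

Two edge vectors: SP-2→SP-3 = (900, 1560, -97), SP-2→SP-4 = (494, 724, -41).
Normal n = (SP-2→SP-3) × (SP-2→SP-4) = (6268, -11018, -119040).
So ∂z/∂E = −n_x/n_z = 0.05265457 and ∂z/∂N = −n_y/n_z = −0.09255712.
Intercept c from SP-2: 363 − 22749.46 + 409296.02 = 386909.56.
At (434249, 4422905): z_contact = 22865.2 − 409371.4 + 386909.56 = 403.4 m.
Depth below ground = 417 − 403.4 = 14 m.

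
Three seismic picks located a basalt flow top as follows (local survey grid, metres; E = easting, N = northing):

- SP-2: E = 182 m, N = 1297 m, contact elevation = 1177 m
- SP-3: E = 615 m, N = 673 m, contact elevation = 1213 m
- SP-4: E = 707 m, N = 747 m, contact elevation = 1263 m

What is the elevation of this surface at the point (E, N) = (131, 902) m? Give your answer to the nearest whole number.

1077 m

Let the plane be z = a·E + b·N + c.
SP-3−SP-2: 433a − 624b = 36;  SP-4−SP-2: 525a − 550b = 86.
Solving gives a = 0.37858, b = 0.20501.
Then c = 1177 − a·182 − b·1297 = 842.20.
At (131, 902): z = 49.6 + 184.9 + 842.20 = 1076.7 m.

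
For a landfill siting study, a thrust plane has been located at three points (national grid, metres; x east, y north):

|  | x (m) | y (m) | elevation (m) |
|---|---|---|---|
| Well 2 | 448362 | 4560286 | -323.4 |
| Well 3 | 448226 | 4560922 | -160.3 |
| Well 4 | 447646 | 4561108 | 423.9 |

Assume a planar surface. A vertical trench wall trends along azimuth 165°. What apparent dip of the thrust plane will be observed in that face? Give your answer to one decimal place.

16.7°

Two edge vectors: Well 2→Well 3 = (-136, 636, 163.1), Well 2→Well 4 = (-716, 822, 747.3).
Normal n = (Well 2→Well 3) × (Well 2→Well 4) = (341214.6, -15146.8, 343584).
So ∂z/∂x = −n_x/n_z = −0.99310 and ∂z/∂y = −n_y/n_z = 0.04408.
Unit vector along 165° is (sin 165°, cos 165°) = (0.2588, -0.9659).
Slope in that direction = a·(0.2588) + b·(-0.9659) = −0.29962.
Apparent dip = arctan|0.29962| = 16.7° (true dip is 44.8°, so apparent ≤ true as expected).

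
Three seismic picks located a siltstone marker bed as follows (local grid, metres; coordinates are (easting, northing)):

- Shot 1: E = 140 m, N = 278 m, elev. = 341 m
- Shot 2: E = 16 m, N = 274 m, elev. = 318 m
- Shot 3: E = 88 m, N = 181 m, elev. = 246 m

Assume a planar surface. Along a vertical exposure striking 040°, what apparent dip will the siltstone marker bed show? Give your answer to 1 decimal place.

Let the plane be z = a·E + b·N + c.
Shot 2−Shot 1: −124a − 4b = −23;  Shot 3−Shot 1: −52a − 97b = −95.
Solving gives a = 0.15660, b = 0.89543.
Unit vector along 040° is (sin 40°, cos 40°) = (0.6428, 0.7660).
Slope in that direction = a·(0.6428) + b·(0.7660) = 0.78660.
Apparent dip = arctan|0.78660| = 38.2° (true dip is 42.3°, so apparent ≤ true as expected).

38.2°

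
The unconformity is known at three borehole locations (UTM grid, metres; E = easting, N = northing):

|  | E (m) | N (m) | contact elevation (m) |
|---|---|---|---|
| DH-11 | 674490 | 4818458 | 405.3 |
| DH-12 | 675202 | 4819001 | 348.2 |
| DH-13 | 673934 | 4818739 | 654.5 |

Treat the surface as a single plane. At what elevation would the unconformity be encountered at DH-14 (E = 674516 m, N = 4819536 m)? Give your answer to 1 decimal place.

Let the plane be z = a·E + b·N + c.
DH-12−DH-11: 712a + 543b = −57.1;  DH-13−DH-11: −556a + 281b = 249.2.
Solving gives a = −0.301527352, b = 0.290216343.
Then c = 405.3 − a·674490 − b·4818458 = −1194612.78.
At (674516, 4819536): z = −203385.0 + 1398708.1 − 1194612.78 = 710.3 m.

710.3 m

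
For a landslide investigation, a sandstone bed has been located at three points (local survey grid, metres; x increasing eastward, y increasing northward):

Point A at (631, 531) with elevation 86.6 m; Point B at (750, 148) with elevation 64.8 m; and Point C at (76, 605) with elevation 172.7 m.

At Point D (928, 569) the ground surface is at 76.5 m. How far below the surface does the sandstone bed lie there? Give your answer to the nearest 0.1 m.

Let the plane be z = a·x + b·y + c.
Point B−Point A: 119a − 383b = −21.8;  Point C−Point A: −555a + 74b = 86.1.
Solving gives a = −0.15392, b = 0.00909.
Then c = 86.6 − a·631 − b·531 = 178.90.
At (928, 569): z_contact = −142.84 + 5.17 + 178.90 = 41.23 m.
Depth below ground = 76.5 − 41.23 = 35.3 m.

35.3 m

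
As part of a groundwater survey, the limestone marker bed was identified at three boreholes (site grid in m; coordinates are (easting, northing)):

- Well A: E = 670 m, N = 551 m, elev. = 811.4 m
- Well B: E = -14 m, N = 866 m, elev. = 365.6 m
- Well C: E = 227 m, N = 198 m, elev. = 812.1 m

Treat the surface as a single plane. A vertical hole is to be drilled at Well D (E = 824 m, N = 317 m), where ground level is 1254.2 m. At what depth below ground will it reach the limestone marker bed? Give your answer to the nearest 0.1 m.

257.7 m

Let the plane be z = a·E + b·N + c.
Well B−Well A: −684a + 315b = −445.8;  Well C−Well A: −443a − 353b = 0.7.
Solving gives a = 0.41246, b = −0.51961.
Then c = 811.4 − a·670 − b·551 = 821.35.
At (824, 317): z_contact = 339.87 − 164.71 + 821.35 = 996.51 m.
Depth below ground = 1254.2 − 996.51 = 257.7 m.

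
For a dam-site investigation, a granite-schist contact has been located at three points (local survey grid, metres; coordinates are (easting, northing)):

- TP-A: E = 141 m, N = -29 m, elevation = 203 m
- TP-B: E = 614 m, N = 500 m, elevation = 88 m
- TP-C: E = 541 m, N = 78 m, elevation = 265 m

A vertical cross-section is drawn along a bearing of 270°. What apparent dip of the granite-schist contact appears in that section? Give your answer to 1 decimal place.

15.7°

Let the plane be z = a·E + b·N + c.
TP-B−TP-A: 473a + 529b = −115;  TP-C−TP-A: 400a + 107b = 62.
Solving gives a = 0.28016, b = −0.46790.
Unit vector along 270° is (sin 270°, cos 270°) = (-1.0000, -0.0000).
Slope in that direction = a·(-1.0000) + b·(-0.0000) = −0.28016.
Apparent dip = arctan|0.28016| = 15.7° (true dip is 28.6°, so apparent ≤ true as expected).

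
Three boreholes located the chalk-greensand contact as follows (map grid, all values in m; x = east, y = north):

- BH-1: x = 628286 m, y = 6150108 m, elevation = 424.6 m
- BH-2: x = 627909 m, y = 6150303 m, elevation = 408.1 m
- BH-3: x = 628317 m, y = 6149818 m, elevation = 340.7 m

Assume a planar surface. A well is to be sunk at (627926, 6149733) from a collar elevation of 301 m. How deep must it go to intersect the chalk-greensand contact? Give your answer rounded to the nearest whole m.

Two edge vectors: BH-1→BH-2 = (-377, 195, -16.5), BH-1→BH-3 = (31, -290, -83.9).
Normal n = (BH-1→BH-2) × (BH-1→BH-3) = (-21145.5, -32141.8, 103285).
So ∂z/∂x = −n_x/n_z = 0.20472963 and ∂z/∂y = −n_y/n_z = 0.31119524.
Intercept c from BH-1: 424.6 − 128628.76 − 1913884.31 = −2042088.47.
At (627926, 6149733): z_contact = 128555.1 + 1913767.6 − 2042088.47 = 234.2 m.
Depth below ground = 301 − 234.2 = 67 m.

67 m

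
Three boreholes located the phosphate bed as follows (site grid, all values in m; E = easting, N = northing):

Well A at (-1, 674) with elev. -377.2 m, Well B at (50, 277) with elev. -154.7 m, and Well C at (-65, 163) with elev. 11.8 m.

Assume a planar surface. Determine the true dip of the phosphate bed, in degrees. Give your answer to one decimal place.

45.9°

Let the plane be z = a·E + b·N + c.
Well B−Well A: 51a − 397b = 222.5;  Well C−Well A: −64a − 511b = 389.
Solving gives a = −0.79146, b = −0.66213.
Gradient magnitude |∇z| = √(a² + b²) = √(0.62640 + 0.43841) = 1.03190.
True dip = arctan(1.03190) = 45.9°, dipping toward NE (azimuth ≈ 050°).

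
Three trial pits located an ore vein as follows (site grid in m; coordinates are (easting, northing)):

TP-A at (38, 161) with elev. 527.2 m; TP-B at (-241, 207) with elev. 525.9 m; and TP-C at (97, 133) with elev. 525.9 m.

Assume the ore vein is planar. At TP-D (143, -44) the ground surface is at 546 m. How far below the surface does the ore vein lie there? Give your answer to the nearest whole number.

Let the plane be z = a·E + b·N + c.
TP-B−TP-A: −279a + 46b = −1.3;  TP-C−TP-A: 59a − 28b = −1.3.
Solving gives a = 0.01887, b = 0.08619.
Then c = 527.2 − a·38 − b·161 = 512.61.
At (143, -44): z_contact = 2.7 − 3.8 + 512.61 = 511.5 m.
Depth below ground = 546 − 511.5 = 34 m.

34 m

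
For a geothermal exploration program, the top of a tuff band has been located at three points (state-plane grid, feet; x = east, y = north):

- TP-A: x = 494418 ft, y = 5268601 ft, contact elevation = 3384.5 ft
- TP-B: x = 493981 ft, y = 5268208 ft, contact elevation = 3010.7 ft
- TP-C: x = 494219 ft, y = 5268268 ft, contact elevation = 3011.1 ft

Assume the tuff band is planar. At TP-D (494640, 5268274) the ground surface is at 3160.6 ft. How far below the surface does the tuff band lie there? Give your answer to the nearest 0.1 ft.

280.9 ft

Two edge vectors: TP-A→TP-B = (-437, -393, -373.8), TP-A→TP-C = (-199, -333, -373.4).
Normal n = (TP-A→TP-B) × (TP-A→TP-C) = (22270.8, -88789.6, 67314).
So ∂z/∂x = −n_x/n_z = −0.330849452 and ∂z/∂y = −n_y/n_z = 1.319036159.
Intercept c from TP-A: 3384.5 + 163577.92 − 6949475.23 = −6782512.80.
At (494640, 5268274): z_contact = −163651.37 + 6949043.90 − 6782512.80 = 2879.73 ft.
Depth below ground = 3160.6 − 2879.73 = 280.9 ft.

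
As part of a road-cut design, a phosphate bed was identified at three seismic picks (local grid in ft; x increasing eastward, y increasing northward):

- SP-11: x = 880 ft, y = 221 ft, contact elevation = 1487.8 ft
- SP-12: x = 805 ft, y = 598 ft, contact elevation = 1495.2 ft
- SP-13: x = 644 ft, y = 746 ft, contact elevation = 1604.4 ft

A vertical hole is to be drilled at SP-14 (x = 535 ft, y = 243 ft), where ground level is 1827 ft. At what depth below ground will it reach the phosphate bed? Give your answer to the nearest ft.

64 ft

Let the plane be z = a·x + b·y + c.
SP-12−SP-11: −75a + 377b = 7.4;  SP-13−SP-11: −236a + 525b = 116.6.
Solving gives a = −0.80798, b = −0.14111.
Then c = 1487.8 − a·880 − b·221 = 2230.00.
At (535, 243): z_contact = −432.3 − 34.3 + 2230.00 = 1763.4 ft.
Depth below ground = 1827 − 1763.4 = 64 ft.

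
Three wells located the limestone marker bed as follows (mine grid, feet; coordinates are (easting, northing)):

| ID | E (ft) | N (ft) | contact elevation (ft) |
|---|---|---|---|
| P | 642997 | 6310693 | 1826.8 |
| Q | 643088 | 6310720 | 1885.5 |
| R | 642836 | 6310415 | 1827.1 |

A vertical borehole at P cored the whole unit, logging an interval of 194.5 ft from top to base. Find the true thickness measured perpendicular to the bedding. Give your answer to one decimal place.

Let the plane be z = a·E + b·N + c.
Q−P: 91a + 27b = 58.7;  R−P: −161a − 278b = 0.3.
Solving gives a = 0.77928, b = −0.45239.
|∇z| = √(a²+b²) = 0.90107, so dip δ = arctan(0.90107) = 42.02°.
True thickness = vertical thickness × cos δ = 194.5 × cos 42.02° = 144.5 ft.

144.5 ft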